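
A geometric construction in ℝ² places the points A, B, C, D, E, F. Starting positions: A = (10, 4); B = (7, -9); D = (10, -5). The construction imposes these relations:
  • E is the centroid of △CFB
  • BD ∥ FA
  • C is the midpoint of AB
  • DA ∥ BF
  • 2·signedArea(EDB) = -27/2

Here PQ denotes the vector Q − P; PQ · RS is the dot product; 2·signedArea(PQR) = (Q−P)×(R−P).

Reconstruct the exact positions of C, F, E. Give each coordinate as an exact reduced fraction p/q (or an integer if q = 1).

C = (17/2, -5/2)
E = (15/2, -23/6)
F = (7, 0)

1. C_x = 17/2  [C is the midpoint of AB]
2. C_y = -5/2  [C is the midpoint of AB]
   → C = (17/2, -5/2)
3. F_x = 7  [BD ∥ FA ∩ DA ∥ BF]
4. F_y = 0  [BD ∥ FA ∩ DA ∥ BF]
   → F = (7, 0)
5. E_x = 15/2  [E is the centroid of △CFB]
6. E_y = -23/6  [E is the centroid of △CFB]
   → E = (15/2, -23/6)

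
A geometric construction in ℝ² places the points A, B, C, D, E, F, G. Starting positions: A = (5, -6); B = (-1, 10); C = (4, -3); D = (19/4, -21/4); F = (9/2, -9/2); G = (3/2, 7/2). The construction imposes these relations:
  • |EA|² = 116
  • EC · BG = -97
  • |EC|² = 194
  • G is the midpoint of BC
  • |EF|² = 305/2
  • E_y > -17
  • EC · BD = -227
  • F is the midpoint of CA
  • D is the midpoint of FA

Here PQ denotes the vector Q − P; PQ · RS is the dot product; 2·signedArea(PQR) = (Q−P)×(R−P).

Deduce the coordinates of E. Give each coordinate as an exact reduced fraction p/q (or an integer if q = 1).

1. E_x = 9  [EC · BG = -97 ∩ EC · BD = -227]
2. E_y = -16  [EC · BG = -97 ∩ EC · BD = -227]
   → E = (9, -16)

E = (9, -16)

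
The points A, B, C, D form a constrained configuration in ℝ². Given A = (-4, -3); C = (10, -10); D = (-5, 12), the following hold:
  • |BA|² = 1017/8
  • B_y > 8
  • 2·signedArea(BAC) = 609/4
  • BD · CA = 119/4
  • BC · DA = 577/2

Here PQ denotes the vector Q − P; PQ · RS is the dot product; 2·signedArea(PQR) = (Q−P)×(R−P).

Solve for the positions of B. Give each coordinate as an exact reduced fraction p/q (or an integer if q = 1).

B = (-19/4, 33/4)

1. B_x = -19/4  [2·signedArea(BAC) = 609/4 ∩ BD · CA = 119/4]
2. B_y = 33/4  [2·signedArea(BAC) = 609/4 ∩ BD · CA = 119/4]
   → B = (-19/4, 33/4)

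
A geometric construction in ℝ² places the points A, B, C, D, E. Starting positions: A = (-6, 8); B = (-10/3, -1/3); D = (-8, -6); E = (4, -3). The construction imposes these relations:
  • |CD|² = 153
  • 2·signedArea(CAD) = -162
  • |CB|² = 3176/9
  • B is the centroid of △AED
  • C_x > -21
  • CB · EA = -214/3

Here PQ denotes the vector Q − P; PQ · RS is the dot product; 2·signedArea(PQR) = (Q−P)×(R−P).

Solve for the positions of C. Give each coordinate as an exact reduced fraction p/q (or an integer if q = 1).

C = (-20, -9)

1. C_x = -20  [2·signedArea(CAD) = -162 ∩ CB · EA = -214/3]
2. C_y = -9  [2·signedArea(CAD) = -162 ∩ CB · EA = -214/3]
   → C = (-20, -9)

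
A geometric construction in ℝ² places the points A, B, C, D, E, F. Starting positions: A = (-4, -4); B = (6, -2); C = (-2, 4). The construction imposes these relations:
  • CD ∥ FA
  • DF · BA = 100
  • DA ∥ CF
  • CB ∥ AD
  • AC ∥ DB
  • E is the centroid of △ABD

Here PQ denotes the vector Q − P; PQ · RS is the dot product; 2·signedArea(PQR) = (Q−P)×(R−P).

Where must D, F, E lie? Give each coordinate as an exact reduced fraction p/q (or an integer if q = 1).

1. D_x = 4  [AC ∥ DB ∩ CB ∥ AD]
2. D_y = -10  [AC ∥ DB ∩ CB ∥ AD]
   → D = (4, -10)
3. F_x = -10  [CD ∥ FA ∩ DA ∥ CF]
4. F_y = 10  [CD ∥ FA ∩ DA ∥ CF]
   → F = (-10, 10)
5. E_x = 2  [E is the centroid of △ABD]
6. E_y = -16/3  [E is the centroid of △ABD]
   → E = (2, -16/3)

D = (4, -10)
E = (2, -16/3)
F = (-10, 10)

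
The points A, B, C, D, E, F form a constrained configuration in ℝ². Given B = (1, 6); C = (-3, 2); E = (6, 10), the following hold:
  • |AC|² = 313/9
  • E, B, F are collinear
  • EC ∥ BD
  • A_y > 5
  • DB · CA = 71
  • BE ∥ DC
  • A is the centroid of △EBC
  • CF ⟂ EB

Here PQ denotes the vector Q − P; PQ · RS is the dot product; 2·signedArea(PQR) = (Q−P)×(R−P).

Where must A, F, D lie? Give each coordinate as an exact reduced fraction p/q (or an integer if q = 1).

A = (4/3, 6)
D = (-8, -2)
F = (-139/41, 102/41)

1. A_x = 4/3  [A is the centroid of △EBC]
2. A_y = 6  [A is the centroid of △EBC]
   → A = (4/3, 6)
3. F_x = -139/41  [E, B, F are collinear ∩ CF ⟂ EB]
4. F_y = 102/41  [E, B, F are collinear ∩ CF ⟂ EB]
   → F = (-139/41, 102/41)
5. D_x = -8  [BE ∥ DC ∩ EC ∥ BD]
6. D_y = -2  [BE ∥ DC ∩ EC ∥ BD]
   → D = (-8, -2)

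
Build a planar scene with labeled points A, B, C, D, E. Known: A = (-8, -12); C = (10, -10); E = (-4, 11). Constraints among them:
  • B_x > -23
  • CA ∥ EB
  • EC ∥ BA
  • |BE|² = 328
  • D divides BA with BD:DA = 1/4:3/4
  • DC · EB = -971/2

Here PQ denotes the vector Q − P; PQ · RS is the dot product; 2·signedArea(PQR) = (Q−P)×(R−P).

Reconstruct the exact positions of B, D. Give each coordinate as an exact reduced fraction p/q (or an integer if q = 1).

1. B_x = -22  [EC ∥ BA ∩ CA ∥ EB]
2. B_y = 9  [EC ∥ BA ∩ CA ∥ EB]
   → B = (-22, 9)
3. D_x = -37/2  [D divides BA with BD:DA = 1/4:3/4]
4. D_y = 15/4  [D divides BA with BD:DA = 1/4:3/4]
   → D = (-37/2, 15/4)

B = (-22, 9)
D = (-37/2, 15/4)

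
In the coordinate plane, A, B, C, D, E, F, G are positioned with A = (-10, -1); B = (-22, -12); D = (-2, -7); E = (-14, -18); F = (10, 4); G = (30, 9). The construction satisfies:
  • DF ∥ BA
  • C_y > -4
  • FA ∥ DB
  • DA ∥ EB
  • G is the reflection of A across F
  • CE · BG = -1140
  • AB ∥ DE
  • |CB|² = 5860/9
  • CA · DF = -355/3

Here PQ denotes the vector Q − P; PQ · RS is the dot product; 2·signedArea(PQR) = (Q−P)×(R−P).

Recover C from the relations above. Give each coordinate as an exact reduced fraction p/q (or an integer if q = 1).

1. C_x = 2  [CE · BG = -1140 ∩ CA · DF = -355/3]
2. C_y = -10/3  [CE · BG = -1140 ∩ CA · DF = -355/3]
   → C = (2, -10/3)

C = (2, -10/3)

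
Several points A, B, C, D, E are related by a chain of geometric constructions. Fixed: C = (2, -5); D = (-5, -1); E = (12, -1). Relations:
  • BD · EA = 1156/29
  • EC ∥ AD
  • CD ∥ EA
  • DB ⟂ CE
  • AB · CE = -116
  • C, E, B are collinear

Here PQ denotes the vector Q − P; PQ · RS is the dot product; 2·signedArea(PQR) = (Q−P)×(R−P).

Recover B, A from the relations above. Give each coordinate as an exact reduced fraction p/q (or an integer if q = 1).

A = (5, 3)
B = (-77/29, -199/29)

1. B_x = -77/29  [C, E, B are collinear ∩ DB ⟂ CE]
2. B_y = -199/29  [C, E, B are collinear ∩ DB ⟂ CE]
   → B = (-77/29, -199/29)
3. A_x = 5  [EC ∥ AD ∩ CD ∥ EA]
4. A_y = 3  [EC ∥ AD ∩ CD ∥ EA]
   → A = (5, 3)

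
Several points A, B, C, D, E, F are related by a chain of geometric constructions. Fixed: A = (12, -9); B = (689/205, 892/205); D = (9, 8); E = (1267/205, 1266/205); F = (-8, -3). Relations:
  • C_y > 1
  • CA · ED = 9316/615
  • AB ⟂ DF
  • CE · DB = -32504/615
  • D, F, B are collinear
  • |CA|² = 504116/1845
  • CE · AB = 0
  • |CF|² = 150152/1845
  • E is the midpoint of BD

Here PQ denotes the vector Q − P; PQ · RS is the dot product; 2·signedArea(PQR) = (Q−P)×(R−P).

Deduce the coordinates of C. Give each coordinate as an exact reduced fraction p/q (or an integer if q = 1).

C = (-262/615, 1169/615)

1. C_x = -262/615  [CE · AB = 0 ∩ CE · DB = -32504/615]
2. C_y = 1169/615  [CE · AB = 0 ∩ CE · DB = -32504/615]
   → C = (-262/615, 1169/615)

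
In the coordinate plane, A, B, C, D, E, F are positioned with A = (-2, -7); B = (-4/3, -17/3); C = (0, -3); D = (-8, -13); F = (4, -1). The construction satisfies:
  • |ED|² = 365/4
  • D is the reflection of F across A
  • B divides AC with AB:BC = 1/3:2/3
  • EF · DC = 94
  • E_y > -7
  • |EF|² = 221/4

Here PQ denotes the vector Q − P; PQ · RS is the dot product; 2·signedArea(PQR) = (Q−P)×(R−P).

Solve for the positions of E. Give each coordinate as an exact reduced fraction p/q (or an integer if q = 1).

1. E_x = -3/2  [line -8·x + -10·y + -72 = 0 ∩ |EF|² = 221/4]
2. E_y = -6  [line -8·x + -10·y + -72 = 0 ∩ |EF|² = 221/4]
   → E = (-3/2, -6)

E = (-3/2, -6)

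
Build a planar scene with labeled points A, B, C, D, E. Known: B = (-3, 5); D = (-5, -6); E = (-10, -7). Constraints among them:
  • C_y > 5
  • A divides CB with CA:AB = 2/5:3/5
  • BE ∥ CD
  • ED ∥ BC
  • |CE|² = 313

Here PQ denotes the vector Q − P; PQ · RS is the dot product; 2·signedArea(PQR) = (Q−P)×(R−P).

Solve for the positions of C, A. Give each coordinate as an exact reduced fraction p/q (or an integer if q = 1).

A = (0, 28/5)
C = (2, 6)

1. C_x = 2  [BE ∥ CD ∩ ED ∥ BC]
2. C_y = 6  [BE ∥ CD ∩ ED ∥ BC]
   → C = (2, 6)
3. A_x = 0  [A divides CB with CA:AB = 2/5:3/5]
4. A_y = 28/5  [A divides CB with CA:AB = 2/5:3/5]
   → A = (0, 28/5)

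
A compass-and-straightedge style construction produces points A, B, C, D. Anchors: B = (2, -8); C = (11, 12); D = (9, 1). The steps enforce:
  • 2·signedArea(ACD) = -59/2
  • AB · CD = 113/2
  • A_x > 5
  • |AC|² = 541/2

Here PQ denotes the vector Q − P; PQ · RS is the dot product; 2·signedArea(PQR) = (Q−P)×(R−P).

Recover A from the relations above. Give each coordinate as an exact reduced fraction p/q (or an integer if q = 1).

1. A_x = 11/2  [2·signedArea(ACD) = -59/2 ∩ AB · CD = 113/2]
2. A_y = -7/2  [2·signedArea(ACD) = -59/2 ∩ AB · CD = 113/2]
   → A = (11/2, -7/2)

A = (11/2, -7/2)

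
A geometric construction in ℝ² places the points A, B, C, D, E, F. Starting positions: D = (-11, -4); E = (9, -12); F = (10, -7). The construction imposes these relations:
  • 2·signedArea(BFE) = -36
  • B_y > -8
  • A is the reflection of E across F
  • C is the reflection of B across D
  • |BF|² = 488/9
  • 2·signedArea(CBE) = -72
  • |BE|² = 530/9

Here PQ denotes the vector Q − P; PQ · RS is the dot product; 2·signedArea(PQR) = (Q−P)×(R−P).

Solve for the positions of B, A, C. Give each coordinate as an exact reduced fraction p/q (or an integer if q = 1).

A = (11, -2)
B = (8/3, -23/3)
C = (-74/3, -1/3)

1. B_x = 8/3  [line 5·x + -1·y + -21 = 0 ∩ |BE|² = 530/9]
2. B_y = -23/3  [line 5·x + -1·y + -21 = 0 ∩ |BE|² = 530/9]
   → B = (8/3, -23/3)
3. A_x = 11  [A is the reflection of E across F]
4. A_y = -2  [A is the reflection of E across F]
   → A = (11, -2)
5. C_x = -74/3  [C is the reflection of B across D]
6. C_y = -1/3  [C is the reflection of B across D]
   → C = (-74/3, -1/3)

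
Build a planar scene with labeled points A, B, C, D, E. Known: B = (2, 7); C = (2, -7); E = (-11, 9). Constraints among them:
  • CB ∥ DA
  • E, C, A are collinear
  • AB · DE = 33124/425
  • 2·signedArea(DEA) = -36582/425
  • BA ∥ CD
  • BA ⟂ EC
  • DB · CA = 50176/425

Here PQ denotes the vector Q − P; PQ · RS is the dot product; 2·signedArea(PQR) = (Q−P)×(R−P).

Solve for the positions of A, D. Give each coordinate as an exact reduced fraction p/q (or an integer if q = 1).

1. A_x = -2062/425  [E, C, A are collinear ∩ BA ⟂ EC]
2. A_y = 609/425  [E, C, A are collinear ∩ BA ⟂ EC]
   → A = (-2062/425, 609/425)
3. D_x = -2062/425  [CB ∥ DA ∩ BA ∥ CD]
4. D_y = -5341/425  [CB ∥ DA ∩ BA ∥ CD]
   → D = (-2062/425, -5341/425)

A = (-2062/425, 609/425)
D = (-2062/425, -5341/425)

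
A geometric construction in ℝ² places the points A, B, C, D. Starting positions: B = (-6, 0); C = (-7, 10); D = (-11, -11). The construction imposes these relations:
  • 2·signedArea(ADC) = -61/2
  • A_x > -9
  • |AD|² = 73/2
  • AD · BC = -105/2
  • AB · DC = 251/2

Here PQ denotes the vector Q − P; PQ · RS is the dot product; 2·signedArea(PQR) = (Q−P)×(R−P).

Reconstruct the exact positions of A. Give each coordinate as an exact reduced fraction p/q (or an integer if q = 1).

A = (-17/2, -11/2)

1. A_x = -17/2  [2·signedArea(ADC) = -61/2 ∩ AD · BC = -105/2]
2. A_y = -11/2  [2·signedArea(ADC) = -61/2 ∩ AD · BC = -105/2]
   → A = (-17/2, -11/2)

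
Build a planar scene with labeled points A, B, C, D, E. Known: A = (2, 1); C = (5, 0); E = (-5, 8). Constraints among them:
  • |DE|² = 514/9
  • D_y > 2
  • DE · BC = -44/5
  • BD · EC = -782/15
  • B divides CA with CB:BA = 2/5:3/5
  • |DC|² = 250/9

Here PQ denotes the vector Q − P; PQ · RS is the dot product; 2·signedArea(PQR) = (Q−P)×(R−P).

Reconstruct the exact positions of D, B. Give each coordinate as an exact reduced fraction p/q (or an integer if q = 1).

1. B_x = 19/5  [B divides CA with CB:BA = 2/5:3/5]
2. B_y = 2/5  [B divides CA with CB:BA = 2/5:3/5]
   → B = (19/5, 2/5)
3. D_x = 2/3  [DE · BC = -44/5 ∩ BD · EC = -782/15]
4. D_y = 3  [DE · BC = -44/5 ∩ BD · EC = -782/15]
   → D = (2/3, 3)

B = (19/5, 2/5)
D = (2/3, 3)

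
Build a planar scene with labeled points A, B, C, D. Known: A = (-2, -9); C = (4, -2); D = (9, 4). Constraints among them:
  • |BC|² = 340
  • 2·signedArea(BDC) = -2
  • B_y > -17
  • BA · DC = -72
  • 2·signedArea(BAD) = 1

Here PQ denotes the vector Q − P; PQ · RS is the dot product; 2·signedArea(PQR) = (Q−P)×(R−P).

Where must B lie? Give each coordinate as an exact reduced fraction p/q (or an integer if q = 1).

1. B_x = -8  [2·signedArea(BDC) = -2 ∩ BA · DC = -72]
2. B_y = -16  [2·signedArea(BDC) = -2 ∩ BA · DC = -72]
   → B = (-8, -16)

B = (-8, -16)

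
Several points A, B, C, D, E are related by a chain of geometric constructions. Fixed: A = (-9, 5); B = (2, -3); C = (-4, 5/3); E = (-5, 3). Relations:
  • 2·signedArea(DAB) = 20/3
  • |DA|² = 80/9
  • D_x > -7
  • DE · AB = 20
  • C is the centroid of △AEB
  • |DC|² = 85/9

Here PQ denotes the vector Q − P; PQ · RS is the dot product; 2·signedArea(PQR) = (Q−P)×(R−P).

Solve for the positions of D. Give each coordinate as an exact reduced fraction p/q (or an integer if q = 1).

D = (-19/3, 11/3)

1. D_x = -19/3  [2·signedArea(DAB) = 20/3 ∩ DE · AB = 20]
2. D_y = 11/3  [2·signedArea(DAB) = 20/3 ∩ DE · AB = 20]
   → D = (-19/3, 11/3)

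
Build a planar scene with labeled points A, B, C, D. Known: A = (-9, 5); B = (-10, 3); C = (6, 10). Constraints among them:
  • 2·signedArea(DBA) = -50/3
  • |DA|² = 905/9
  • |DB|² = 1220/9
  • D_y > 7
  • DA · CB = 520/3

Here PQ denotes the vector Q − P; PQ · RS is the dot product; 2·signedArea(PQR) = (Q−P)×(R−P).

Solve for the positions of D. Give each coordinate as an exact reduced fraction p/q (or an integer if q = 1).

1. D_x = 2/3  [2·signedArea(DBA) = -50/3 ∩ DA · CB = 520/3]
2. D_y = 23/3  [2·signedArea(DBA) = -50/3 ∩ DA · CB = 520/3]
   → D = (2/3, 23/3)

D = (2/3, 23/3)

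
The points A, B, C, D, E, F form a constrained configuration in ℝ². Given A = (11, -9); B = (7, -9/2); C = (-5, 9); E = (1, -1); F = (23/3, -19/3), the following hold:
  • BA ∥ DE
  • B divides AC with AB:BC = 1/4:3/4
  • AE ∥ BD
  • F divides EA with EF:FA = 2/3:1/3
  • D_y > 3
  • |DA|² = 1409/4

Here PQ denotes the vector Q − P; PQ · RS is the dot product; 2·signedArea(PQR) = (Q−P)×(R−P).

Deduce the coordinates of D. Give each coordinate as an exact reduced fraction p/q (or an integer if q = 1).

1. D_x = -3  [BA ∥ DE ∩ AE ∥ BD]
2. D_y = 7/2  [BA ∥ DE ∩ AE ∥ BD]
   → D = (-3, 7/2)

D = (-3, 7/2)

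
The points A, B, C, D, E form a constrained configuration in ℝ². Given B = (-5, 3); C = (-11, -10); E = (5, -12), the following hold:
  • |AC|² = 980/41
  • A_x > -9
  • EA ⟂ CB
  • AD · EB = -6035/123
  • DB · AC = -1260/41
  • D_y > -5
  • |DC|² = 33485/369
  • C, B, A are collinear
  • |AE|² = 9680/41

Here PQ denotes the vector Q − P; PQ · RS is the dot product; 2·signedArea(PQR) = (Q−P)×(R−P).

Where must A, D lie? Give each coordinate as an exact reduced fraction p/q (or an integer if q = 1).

A = (-367/41, -228/41)
D = (-367/123, -199/41)

1. A_x = -367/41  [C, B, A are collinear ∩ EA ⟂ CB]
2. A_y = -228/41  [C, B, A are collinear ∩ EA ⟂ CB]
   → A = (-367/41, -228/41)
3. D_x = -367/123  [DB · AC = -1260/41 ∩ AD · EB = -6035/123]
4. D_y = -199/41  [DB · AC = -1260/41 ∩ AD · EB = -6035/123]
   → D = (-367/123, -199/41)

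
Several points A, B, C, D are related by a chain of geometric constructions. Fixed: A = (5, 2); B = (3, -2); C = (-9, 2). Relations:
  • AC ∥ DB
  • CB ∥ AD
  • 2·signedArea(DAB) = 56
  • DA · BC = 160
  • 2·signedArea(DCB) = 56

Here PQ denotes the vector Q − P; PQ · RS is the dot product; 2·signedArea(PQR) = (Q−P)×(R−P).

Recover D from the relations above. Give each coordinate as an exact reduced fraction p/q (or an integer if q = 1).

1. D_x = 17  [AC ∥ DB ∩ CB ∥ AD]
2. D_y = -2  [AC ∥ DB ∩ CB ∥ AD]
   → D = (17, -2)

D = (17, -2)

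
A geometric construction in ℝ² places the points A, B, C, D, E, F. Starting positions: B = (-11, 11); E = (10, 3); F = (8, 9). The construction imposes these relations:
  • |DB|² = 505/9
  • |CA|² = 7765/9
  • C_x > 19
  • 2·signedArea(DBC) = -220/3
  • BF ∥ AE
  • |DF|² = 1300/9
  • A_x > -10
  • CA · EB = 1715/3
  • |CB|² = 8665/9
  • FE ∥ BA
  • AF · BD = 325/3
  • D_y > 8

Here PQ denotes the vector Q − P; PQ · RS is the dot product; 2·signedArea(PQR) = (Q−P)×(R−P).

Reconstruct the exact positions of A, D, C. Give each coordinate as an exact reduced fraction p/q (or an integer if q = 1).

A = (-9, 5)
C = (20, 29/3)
D = (-4, 25/3)

1. A_x = -9  [BF ∥ AE ∩ FE ∥ BA]
2. A_y = 5  [BF ∥ AE ∩ FE ∥ BA]
   → A = (-9, 5)
3. D_x = -4  [line 17·x + 4·y + 104/3 = 0 ∩ |DF|² = 1300/9]
4. D_y = 25/3  [line 17·x + 4·y + 104/3 = 0 ∩ |DF|² = 1300/9]
   → D = (-4, 25/3)
5. C_x = 20  [2·signedArea(DBC) = -220/3 ∩ CA · EB = 1715/3]
6. C_y = 29/3  [2·signedArea(DBC) = -220/3 ∩ CA · EB = 1715/3]
   → C = (20, 29/3)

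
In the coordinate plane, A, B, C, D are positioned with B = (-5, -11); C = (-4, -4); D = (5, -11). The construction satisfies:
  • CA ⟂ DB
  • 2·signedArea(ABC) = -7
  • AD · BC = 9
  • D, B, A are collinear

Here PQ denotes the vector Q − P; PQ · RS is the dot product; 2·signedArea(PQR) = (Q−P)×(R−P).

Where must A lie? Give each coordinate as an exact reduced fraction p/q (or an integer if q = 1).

A = (-4, -11)

1. A_x = -4  [D, B, A are collinear ∩ CA ⟂ DB]
2. A_y = -11  [D, B, A are collinear ∩ CA ⟂ DB]
   → A = (-4, -11)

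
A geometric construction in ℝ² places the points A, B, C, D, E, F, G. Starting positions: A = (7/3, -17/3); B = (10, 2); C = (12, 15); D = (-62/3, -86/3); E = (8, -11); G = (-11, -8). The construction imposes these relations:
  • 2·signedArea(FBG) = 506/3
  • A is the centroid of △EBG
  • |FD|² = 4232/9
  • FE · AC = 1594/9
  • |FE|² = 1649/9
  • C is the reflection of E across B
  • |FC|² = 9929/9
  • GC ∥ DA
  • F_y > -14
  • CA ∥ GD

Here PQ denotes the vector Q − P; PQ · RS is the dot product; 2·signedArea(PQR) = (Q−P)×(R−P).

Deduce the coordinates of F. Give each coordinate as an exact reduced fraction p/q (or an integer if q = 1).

F = (-16/3, -40/3)

1. F_x = -16/3  [FE · AC = 1594/9 ∩ 2·signedArea(FBG) = 506/3]
2. F_y = -40/3  [FE · AC = 1594/9 ∩ 2·signedArea(FBG) = 506/3]
   → F = (-16/3, -40/3)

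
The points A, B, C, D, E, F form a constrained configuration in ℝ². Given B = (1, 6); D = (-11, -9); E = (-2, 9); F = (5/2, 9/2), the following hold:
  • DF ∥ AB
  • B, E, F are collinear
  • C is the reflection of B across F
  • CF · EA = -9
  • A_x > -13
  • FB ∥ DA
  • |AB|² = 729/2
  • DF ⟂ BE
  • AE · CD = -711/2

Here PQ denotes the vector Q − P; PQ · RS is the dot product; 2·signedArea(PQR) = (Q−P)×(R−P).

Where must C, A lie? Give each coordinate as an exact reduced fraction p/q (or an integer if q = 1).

A = (-25/2, -15/2)
C = (4, 3)

1. C_x = 4  [C is the reflection of B across F]
2. C_y = 3  [C is the reflection of B across F]
   → C = (4, 3)
3. A_x = -25/2  [DF ∥ AB ∩ FB ∥ DA]
4. A_y = -15/2  [DF ∥ AB ∩ FB ∥ DA]
   → A = (-25/2, -15/2)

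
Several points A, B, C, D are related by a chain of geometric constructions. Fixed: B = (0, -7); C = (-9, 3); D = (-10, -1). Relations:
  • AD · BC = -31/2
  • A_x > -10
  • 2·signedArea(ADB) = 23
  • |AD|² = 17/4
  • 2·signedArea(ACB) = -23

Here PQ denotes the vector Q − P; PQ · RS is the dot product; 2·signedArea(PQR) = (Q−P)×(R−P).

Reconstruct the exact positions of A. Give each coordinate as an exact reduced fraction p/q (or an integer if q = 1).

1. A_x = -19/2  [2·signedArea(ACB) = -23 ∩ 2·signedArea(ADB) = 23]
2. A_y = 1  [2·signedArea(ACB) = -23 ∩ 2·signedArea(ADB) = 23]
   → A = (-19/2, 1)

A = (-19/2, 1)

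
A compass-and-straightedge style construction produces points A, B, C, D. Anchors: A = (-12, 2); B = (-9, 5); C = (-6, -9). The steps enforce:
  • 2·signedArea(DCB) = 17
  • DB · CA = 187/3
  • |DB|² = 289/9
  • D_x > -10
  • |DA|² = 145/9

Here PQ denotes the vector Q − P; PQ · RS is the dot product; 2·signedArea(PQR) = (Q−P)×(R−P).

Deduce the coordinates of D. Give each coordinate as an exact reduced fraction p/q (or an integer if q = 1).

D = (-9, -2/3)

1. D_x = -9  [DB · CA = 187/3 ∩ 2·signedArea(DCB) = 17]
2. D_y = -2/3  [DB · CA = 187/3 ∩ 2·signedArea(DCB) = 17]
   → D = (-9, -2/3)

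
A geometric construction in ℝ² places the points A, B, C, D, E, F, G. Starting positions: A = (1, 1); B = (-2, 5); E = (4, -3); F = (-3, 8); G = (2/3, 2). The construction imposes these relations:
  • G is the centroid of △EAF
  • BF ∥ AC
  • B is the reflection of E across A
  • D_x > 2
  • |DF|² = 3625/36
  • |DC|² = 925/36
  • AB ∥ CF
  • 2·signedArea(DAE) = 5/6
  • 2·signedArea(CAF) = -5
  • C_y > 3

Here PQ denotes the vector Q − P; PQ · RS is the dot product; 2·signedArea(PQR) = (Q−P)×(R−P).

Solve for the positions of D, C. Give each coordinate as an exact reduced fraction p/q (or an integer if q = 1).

C = (0, 4)
D = (7/3, -1/2)

1. D_x = 7/3  [line 4·x + 3·y + -47/6 = 0 ∩ |DF|² = 3625/36]
2. D_y = -1/2  [line 4·x + 3·y + -47/6 = 0 ∩ |DF|² = 3625/36]
   → D = (7/3, -1/2)
3. C_x = 0  [AB ∥ CF ∩ BF ∥ AC]
4. C_y = 4  [AB ∥ CF ∩ BF ∥ AC]
   → C = (0, 4)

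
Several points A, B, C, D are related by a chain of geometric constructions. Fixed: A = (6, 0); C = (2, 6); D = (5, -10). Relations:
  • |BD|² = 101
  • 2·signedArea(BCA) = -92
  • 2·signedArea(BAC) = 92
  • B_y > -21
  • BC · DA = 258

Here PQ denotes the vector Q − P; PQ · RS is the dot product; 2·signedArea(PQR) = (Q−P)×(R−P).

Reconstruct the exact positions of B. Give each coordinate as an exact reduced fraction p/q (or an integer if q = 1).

1. B_x = 4  [2·signedArea(BAC) = 92 ∩ BC · DA = 258]
2. B_y = -20  [2·signedArea(BAC) = 92 ∩ BC · DA = 258]
   → B = (4, -20)

B = (4, -20)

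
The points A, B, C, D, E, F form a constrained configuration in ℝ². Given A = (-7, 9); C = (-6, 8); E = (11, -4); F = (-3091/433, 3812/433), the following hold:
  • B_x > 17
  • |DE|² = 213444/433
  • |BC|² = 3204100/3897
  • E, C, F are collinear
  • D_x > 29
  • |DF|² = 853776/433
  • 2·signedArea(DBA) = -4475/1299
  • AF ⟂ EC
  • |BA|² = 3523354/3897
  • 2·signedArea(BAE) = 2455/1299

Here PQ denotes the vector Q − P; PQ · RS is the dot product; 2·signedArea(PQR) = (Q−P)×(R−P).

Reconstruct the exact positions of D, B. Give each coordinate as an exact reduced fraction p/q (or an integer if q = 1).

1. B_x = 22636/1299  [line 13·x + 18·y + -94684/1299 = 0 ∩ |BC|² = 3204100/3897]
2. B_y = -3696/433  [line 13·x + 18·y + -94684/1299 = 0 ∩ |BC|² = 3204100/3897]
   → B = (22636/1299, -3696/433)
3. D_x = 12617/433  [line -7593/433·x + -31729/1299·y + 130583/1299 = 0 ∩ |DE|² = 213444/433]
4. D_y = -7276/433  [line -7593/433·x + -31729/1299·y + 130583/1299 = 0 ∩ |DE|² = 213444/433]
   → D = (12617/433, -7276/433)

B = (22636/1299, -3696/433)
D = (12617/433, -7276/433)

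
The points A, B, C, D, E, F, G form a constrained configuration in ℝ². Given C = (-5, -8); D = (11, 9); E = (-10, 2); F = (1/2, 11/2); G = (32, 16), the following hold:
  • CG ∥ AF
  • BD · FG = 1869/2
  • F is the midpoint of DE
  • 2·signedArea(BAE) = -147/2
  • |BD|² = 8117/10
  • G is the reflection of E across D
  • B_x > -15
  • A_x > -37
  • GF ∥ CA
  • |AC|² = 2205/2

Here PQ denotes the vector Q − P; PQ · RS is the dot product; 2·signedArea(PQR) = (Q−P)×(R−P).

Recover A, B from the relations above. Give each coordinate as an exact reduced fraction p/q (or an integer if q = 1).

A = (-73/2, -37/2)
B = (-143/10, -41/10)

1. A_x = -73/2  [CG ∥ AF ∩ GF ∥ CA]
2. A_y = -37/2  [CG ∥ AF ∩ GF ∥ CA]
   → A = (-73/2, -37/2)
3. B_x = -143/10  [BD · FG = 1869/2 ∩ 2·signedArea(BAE) = -147/2]
4. B_y = -41/10  [BD · FG = 1869/2 ∩ 2·signedArea(BAE) = -147/2]
   → B = (-143/10, -41/10)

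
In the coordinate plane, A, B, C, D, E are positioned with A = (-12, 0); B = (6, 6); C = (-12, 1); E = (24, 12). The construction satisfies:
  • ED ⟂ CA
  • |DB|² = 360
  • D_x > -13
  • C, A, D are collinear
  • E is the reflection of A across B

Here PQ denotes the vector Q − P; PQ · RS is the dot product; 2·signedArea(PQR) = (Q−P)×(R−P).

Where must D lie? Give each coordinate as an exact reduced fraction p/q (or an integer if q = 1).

1. D_x = -12  [C, A, D are collinear ∩ ED ⟂ CA]
2. D_y = 12  [C, A, D are collinear ∩ ED ⟂ CA]
   → D = (-12, 12)

D = (-12, 12)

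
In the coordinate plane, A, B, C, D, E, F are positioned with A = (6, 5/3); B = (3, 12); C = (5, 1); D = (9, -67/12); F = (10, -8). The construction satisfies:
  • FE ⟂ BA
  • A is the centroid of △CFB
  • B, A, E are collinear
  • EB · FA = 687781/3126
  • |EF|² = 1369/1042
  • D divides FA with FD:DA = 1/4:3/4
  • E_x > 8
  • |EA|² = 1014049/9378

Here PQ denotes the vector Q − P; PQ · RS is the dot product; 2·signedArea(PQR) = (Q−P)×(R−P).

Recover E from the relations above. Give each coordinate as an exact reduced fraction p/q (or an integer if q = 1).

1. E_x = 9273/1042  [B, A, E are collinear ∩ FE ⟂ BA]
2. E_y = -8669/1042  [B, A, E are collinear ∩ FE ⟂ BA]
   → E = (9273/1042, -8669/1042)

E = (9273/1042, -8669/1042)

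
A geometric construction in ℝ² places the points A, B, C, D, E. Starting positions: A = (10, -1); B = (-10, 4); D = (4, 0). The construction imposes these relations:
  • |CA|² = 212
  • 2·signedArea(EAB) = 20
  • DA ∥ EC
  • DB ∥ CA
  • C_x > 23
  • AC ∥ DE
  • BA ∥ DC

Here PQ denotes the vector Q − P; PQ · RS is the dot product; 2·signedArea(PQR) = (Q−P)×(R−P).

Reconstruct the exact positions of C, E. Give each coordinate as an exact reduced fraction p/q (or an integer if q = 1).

1. C_x = 24  [DB ∥ CA ∩ BA ∥ DC]
2. C_y = -5  [DB ∥ CA ∩ BA ∥ DC]
   → C = (24, -5)
3. E_x = 18  [DA ∥ EC ∩ AC ∥ DE]
4. E_y = -4  [DA ∥ EC ∩ AC ∥ DE]
   → E = (18, -4)

C = (24, -5)
E = (18, -4)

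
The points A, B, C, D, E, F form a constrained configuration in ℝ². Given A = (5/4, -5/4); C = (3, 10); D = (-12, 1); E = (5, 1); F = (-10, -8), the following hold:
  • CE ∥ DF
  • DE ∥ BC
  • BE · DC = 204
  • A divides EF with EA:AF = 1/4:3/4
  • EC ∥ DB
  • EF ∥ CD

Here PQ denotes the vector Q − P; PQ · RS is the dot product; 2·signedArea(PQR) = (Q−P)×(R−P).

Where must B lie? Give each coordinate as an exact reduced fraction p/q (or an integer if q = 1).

1. B_x = -14  [DE ∥ BC ∩ EC ∥ DB]
2. B_y = 10  [DE ∥ BC ∩ EC ∥ DB]
   → B = (-14, 10)

B = (-14, 10)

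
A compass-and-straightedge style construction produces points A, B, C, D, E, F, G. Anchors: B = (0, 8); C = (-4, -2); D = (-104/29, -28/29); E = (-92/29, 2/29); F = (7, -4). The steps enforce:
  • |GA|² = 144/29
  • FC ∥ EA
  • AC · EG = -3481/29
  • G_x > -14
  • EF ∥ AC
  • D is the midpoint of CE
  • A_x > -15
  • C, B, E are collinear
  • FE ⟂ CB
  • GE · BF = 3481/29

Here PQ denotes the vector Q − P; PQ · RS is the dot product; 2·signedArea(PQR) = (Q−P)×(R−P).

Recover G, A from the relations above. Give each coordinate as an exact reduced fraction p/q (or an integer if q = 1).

1. A_x = -411/29  [EF ∥ AC ∩ FC ∥ EA]
2. A_y = 60/29  [EF ∥ AC ∩ FC ∥ EA]
   → A = (-411/29, 60/29)
3. G_x = -387/29  [GE · BF = 3481/29 ∩ AC · EG = -3481/29]
4. G_y = 120/29  [GE · BF = 3481/29 ∩ AC · EG = -3481/29]
   → G = (-387/29, 120/29)

A = (-411/29, 60/29)
G = (-387/29, 120/29)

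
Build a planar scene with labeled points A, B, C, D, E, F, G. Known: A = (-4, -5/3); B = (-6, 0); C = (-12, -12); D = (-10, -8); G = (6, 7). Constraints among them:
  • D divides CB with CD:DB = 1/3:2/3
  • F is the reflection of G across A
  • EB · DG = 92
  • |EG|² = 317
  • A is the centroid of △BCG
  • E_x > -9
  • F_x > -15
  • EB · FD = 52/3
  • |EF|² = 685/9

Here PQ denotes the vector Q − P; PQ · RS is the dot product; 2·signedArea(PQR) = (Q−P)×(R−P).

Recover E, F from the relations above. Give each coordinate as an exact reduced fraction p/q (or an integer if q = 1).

E = (-8, -4)
F = (-14, -31/3)

1. F_x = -14  [F is the reflection of G across A]
2. F_y = -31/3  [F is the reflection of G across A]
   → F = (-14, -31/3)
3. E_x = -8  [EB · DG = 92 ∩ EB · FD = 52/3]
4. E_y = -4  [EB · DG = 92 ∩ EB · FD = 52/3]
   → E = (-8, -4)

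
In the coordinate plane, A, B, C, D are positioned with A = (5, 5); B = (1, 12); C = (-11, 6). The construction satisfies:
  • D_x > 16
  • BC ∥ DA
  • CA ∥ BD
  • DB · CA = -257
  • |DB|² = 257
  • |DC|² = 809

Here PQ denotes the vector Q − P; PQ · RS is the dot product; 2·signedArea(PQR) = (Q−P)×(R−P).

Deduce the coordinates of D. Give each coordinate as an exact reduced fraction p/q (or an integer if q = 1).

D = (17, 11)

1. D_x = 17  [BC ∥ DA ∩ CA ∥ BD]
2. D_y = 11  [BC ∥ DA ∩ CA ∥ BD]
   → D = (17, 11)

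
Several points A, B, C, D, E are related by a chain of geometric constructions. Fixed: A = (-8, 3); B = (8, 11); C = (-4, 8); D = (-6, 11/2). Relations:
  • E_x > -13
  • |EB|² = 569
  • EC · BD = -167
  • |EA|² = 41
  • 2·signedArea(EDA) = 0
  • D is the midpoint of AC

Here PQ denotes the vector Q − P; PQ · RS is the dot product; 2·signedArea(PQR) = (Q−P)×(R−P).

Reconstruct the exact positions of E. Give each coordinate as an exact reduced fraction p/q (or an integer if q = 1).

E = (-12, -2)

1. E_x = -12  [2·signedArea(EDA) = 0 ∩ EC · BD = -167]
2. E_y = -2  [2·signedArea(EDA) = 0 ∩ EC · BD = -167]
   → E = (-12, -2)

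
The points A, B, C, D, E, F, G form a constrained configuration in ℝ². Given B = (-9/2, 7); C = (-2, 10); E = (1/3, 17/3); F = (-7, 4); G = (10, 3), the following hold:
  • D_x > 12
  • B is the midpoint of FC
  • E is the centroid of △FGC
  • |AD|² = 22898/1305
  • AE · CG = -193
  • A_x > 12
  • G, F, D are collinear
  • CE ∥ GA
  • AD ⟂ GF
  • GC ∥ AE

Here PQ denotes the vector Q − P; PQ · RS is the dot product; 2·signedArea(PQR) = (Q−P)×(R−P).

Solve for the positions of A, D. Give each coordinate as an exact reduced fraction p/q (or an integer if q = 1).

1. A_x = 37/3  [GC ∥ AE ∩ CE ∥ GA]
2. A_y = -4/3  [GC ∥ AE ∩ CE ∥ GA]
   → A = (37/3, -4/3)
3. D_x = 1824/145  [G, F, D are collinear ∩ AD ⟂ GF]
4. D_y = 413/145  [G, F, D are collinear ∩ AD ⟂ GF]
   → D = (1824/145, 413/145)

A = (37/3, -4/3)
D = (1824/145, 413/145)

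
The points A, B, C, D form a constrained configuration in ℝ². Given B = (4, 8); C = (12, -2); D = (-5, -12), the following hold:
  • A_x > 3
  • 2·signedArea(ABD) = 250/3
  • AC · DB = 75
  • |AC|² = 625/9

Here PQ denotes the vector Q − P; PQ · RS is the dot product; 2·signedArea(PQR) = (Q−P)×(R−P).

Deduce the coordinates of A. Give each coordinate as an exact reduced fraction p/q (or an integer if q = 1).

1. A_x = 11/3  [AC · DB = 75 ∩ 2·signedArea(ABD) = 250/3]
2. A_y = -2  [AC · DB = 75 ∩ 2·signedArea(ABD) = 250/3]
   → A = (11/3, -2)

A = (11/3, -2)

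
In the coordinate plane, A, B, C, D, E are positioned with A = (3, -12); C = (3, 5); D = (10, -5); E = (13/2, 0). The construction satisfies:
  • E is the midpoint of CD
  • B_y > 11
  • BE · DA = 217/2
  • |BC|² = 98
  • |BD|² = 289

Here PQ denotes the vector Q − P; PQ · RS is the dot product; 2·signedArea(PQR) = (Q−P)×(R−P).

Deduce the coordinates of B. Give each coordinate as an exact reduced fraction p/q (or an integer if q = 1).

1. B_x = 10  [line 7·x + 7·y + -154 = 0 ∩ |BD|² = 289]
2. B_y = 12  [line 7·x + 7·y + -154 = 0 ∩ |BD|² = 289]
   → B = (10, 12)

B = (10, 12)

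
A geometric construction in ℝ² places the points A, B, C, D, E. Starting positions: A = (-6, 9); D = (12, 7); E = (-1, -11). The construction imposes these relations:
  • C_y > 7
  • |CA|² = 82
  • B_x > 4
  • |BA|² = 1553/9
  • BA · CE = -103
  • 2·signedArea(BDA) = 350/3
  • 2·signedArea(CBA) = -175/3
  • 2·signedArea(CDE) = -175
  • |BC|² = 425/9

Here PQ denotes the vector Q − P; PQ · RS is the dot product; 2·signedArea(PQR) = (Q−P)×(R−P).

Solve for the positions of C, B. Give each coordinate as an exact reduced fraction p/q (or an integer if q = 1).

1. C_x = 3  [line 18·x + -13·y + 50 = 0 ∩ |CA|² = 82]
2. C_y = 8  [line 18·x + -13·y + 50 = 0 ∩ |CA|² = 82]
   → C = (3, 8)
3. B_x = 14/3  [2·signedArea(BDA) = 350/3 ∩ BA · CE = -103]
4. B_y = 4/3  [2·signedArea(BDA) = 350/3 ∩ BA · CE = -103]
   → B = (14/3, 4/3)

B = (14/3, 4/3)
C = (3, 8)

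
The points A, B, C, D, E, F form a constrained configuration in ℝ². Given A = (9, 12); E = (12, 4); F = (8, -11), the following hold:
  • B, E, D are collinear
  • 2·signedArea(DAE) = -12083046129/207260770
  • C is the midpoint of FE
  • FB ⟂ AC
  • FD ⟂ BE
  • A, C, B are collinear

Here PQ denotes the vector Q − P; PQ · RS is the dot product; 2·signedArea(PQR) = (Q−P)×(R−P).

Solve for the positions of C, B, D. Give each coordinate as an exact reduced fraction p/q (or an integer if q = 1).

B = (10107/965, -10461/965)
C = (10, -7/2)
D = (2162027829/207260770, -2331701867/207260770)

1. C_x = 10  [C is the midpoint of FE]
2. C_y = -7/2  [C is the midpoint of FE]
   → C = (10, -7/2)
3. B_x = 10107/965  [A, C, B are collinear ∩ FB ⟂ AC]
4. B_y = -10461/965  [A, C, B are collinear ∩ FB ⟂ AC]
   → B = (10107/965, -10461/965)
5. D_x = 2162027829/207260770  [B, E, D are collinear ∩ FD ⟂ BE]
6. D_y = -2331701867/207260770  [B, E, D are collinear ∩ FD ⟂ BE]
   → D = (2162027829/207260770, -2331701867/207260770)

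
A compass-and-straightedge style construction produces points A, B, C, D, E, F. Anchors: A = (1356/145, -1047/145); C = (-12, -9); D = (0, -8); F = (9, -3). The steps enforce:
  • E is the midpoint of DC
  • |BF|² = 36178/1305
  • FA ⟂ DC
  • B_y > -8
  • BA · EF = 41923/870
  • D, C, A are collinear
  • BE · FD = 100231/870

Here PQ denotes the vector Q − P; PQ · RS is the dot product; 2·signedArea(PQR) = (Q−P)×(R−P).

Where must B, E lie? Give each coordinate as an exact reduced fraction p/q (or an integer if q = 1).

B = (904/145, -3254/435)
E = (-6, -17/2)

1. E_x = -6  [E is the midpoint of DC]
2. E_y = -17/2  [E is the midpoint of DC]
   → E = (-6, -17/2)
3. B_x = 904/145  [BA · EF = 41923/870 ∩ BE · FD = 100231/870]
4. B_y = -3254/435  [BA · EF = 41923/870 ∩ BE · FD = 100231/870]
   → B = (904/145, -3254/435)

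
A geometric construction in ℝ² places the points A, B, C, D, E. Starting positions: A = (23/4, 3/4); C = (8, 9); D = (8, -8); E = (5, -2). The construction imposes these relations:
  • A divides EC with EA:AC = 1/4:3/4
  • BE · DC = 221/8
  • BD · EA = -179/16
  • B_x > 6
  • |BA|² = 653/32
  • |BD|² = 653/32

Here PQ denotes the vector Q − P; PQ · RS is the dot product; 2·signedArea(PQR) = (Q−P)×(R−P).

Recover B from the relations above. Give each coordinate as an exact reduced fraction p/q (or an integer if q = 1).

B = (55/8, -29/8)

1. B_x = 55/8  [BD · EA = -179/16 ∩ BE · DC = 221/8]
2. B_y = -29/8  [BD · EA = -179/16 ∩ BE · DC = 221/8]
   → B = (55/8, -29/8)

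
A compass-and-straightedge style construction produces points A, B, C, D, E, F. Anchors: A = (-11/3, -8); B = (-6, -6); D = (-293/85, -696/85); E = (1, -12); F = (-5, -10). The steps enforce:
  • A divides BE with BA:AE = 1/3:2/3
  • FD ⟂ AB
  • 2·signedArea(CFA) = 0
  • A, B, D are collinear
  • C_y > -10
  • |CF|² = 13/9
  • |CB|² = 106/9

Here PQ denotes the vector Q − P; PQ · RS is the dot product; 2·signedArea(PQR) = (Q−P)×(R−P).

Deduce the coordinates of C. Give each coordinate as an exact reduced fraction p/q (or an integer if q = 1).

1. C_x = -13/3  [line -2·x + 4/3·y + 10/3 = 0 ∩ |CF|² = 13/9]
2. C_y = -9  [line -2·x + 4/3·y + 10/3 = 0 ∩ |CF|² = 13/9]
   → C = (-13/3, -9)

C = (-13/3, -9)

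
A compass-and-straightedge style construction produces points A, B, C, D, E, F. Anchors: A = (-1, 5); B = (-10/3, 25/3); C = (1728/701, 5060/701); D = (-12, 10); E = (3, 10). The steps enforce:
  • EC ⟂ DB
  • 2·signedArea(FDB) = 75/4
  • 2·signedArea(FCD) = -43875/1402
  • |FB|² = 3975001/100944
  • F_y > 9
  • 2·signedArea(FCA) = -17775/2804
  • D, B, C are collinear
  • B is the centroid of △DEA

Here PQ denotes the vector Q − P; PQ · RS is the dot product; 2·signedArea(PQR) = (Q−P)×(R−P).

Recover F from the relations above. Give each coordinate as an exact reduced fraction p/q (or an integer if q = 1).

1. F_x = 8037/2804  [2·signedArea(FCA) = -17775/2804 ∩ 2·signedArea(FCD) = -43875/1402]
2. F_y = 13045/1402  [2·signedArea(FCA) = -17775/2804 ∩ 2·signedArea(FCD) = -43875/1402]
   → F = (8037/2804, 13045/1402)

F = (8037/2804, 13045/1402)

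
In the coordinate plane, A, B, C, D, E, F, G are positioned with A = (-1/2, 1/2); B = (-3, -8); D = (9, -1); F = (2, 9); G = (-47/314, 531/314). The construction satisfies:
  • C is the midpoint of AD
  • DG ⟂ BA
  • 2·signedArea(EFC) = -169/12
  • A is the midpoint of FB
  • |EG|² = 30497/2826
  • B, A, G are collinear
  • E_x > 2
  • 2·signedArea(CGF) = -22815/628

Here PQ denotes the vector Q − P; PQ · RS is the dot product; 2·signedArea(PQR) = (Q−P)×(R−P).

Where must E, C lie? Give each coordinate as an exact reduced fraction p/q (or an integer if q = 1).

1. C_x = 17/4  [C is the midpoint of AD]
2. C_y = -1/4  [C is the midpoint of AD]
   → C = (17/4, -1/4)
3. E_x = 8/3  [line 37/4·x + 9/4·y + -74/3 = 0 ∩ |EG|² = 30497/2826]
4. E_y = 0  [line 37/4·x + 9/4·y + -74/3 = 0 ∩ |EG|² = 30497/2826]
   → E = (8/3, 0)

C = (17/4, -1/4)
E = (8/3, 0)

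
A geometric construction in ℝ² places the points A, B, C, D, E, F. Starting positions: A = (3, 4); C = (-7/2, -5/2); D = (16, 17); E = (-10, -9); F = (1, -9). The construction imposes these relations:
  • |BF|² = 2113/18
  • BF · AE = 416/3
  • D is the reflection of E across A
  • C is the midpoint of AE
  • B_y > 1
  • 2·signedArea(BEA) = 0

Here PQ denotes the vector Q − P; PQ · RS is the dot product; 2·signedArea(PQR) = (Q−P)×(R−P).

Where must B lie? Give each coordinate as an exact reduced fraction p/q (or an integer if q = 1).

1. B_x = 5/6  [2·signedArea(BEA) = 0 ∩ BF · AE = 416/3]
2. B_y = 11/6  [2·signedArea(BEA) = 0 ∩ BF · AE = 416/3]
   → B = (5/6, 11/6)

B = (5/6, 11/6)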